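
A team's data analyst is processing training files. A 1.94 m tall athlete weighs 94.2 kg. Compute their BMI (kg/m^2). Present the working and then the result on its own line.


height^2 = 3.7636 m^2
BMI = 94.2 / 3.7636 = 25.03 kg/m^2

25.03 kg/m^2


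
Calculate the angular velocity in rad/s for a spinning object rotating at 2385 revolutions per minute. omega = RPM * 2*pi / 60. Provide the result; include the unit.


omega = RPM * 2*pi / 60
= 2385 * 6.28318531 / 60
= 249.757 rad/s

249.757 rad/s


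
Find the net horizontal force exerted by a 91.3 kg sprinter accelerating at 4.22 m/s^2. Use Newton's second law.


Newton's second law: F = m * a
F = 91.3 * 4.22 = 385.29 N

385.29 N


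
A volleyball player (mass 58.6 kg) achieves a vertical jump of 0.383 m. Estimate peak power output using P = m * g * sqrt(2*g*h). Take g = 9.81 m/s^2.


2 * g * h = 2 * 9.81 * 0.383 = 7.51446
sqrt(7.51446) = 2.741252 m/s
P = 58.6 * 9.81 * 2.741252 = 1575.85 W

1575.85 W


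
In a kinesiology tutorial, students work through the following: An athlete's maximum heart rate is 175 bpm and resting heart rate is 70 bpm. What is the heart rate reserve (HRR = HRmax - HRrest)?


HRR = HRmax - HRrest
= 175 - 70
= 105 bpm

105 bpm


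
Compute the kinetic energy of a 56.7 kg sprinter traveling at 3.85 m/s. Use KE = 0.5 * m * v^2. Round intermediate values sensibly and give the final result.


Velocity squared = 14.8225
KE = 0.5 * 56.7 * 14.8225 = 420.22 J

420.22 J


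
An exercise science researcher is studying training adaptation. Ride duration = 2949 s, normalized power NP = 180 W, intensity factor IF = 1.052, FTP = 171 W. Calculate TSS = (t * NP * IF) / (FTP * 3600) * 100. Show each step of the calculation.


Numerator = 2949 * 180 * 1.052 = 558422.64
Denominator = 171 * 3600 = 615600
TSS = 558422.64 / 615600 * 100
= 90.71

90.71 TSS


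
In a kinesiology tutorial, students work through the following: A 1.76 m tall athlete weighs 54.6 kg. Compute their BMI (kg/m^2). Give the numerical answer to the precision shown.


height^2 = 3.0976 m^2
BMI = 54.6 / 3.0976 = 17.63 kg/m^2

17.63 kg/m^2


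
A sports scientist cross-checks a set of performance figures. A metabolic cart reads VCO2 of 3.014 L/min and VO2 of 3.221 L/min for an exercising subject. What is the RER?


RER = VCO2 / VO2 = 3.014 / 3.221 = 0.9357

0.9357


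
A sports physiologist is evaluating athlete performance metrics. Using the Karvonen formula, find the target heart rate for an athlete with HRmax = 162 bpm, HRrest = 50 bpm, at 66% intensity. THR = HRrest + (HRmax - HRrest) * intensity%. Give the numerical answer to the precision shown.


HRR = 162 - 50 = 112
THR = 50 + 112 * 0.66
= 50 + 73.92
= 123.92 bpm

123.92 bpm


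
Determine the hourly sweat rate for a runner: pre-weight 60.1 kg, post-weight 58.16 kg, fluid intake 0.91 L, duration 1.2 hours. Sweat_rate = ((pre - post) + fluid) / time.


Mass lost = 60.1 - 58.16 = 1.94 kg
Add fluid consumed: 1.94 + 0.91 = 2.85 L total sweat
Sweat rate = 2.85 / 1.2 = 2.375 L/h

2.375 L/h


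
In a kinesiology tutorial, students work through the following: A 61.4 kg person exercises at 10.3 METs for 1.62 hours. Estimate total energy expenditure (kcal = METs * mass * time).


Energy = METs * mass(kg) * time(h)
= 10.3 * 61.4 * 1.62
= 1024.52 kcal

1024.52 kcal


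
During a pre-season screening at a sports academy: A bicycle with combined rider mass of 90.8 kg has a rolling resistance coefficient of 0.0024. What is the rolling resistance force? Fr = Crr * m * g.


Fr = 0.0024 * 90.8 * 9.81
= 0.21792 * 9.81
= 2.138 N

2.138 N


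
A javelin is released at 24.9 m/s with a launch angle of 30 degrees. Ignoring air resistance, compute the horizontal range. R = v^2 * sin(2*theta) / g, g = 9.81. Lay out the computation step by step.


Launch speed squared = 620.01
sin(2 * 30 deg) = 0.866025
Range = 620.01 * 0.866025 / 9.81
= 54.734 m

54.734 m


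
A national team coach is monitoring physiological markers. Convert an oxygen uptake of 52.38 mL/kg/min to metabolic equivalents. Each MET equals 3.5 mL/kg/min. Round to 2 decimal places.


One MET = 3.5 mL/kg/min
Number of METs = 52.38 / 3.5
= 14.97 METs

14.97 METs


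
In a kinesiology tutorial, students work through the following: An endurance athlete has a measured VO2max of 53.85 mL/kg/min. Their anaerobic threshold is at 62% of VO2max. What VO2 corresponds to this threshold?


Anaerobic threshold VO2 = VO2max * 62%
= 53.85 * 0.62
= 33.39 mL/kg/min

33.39 mL/kg/min


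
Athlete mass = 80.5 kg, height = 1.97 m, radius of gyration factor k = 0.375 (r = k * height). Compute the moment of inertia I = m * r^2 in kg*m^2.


r = k * height = 0.375 * 1.97 = 0.73875 m
r^2 = 0.73875^2 = 0.545752
I = 80.5 * 0.545752 = 43.933 kg*m^2

43.933 kg*m^2


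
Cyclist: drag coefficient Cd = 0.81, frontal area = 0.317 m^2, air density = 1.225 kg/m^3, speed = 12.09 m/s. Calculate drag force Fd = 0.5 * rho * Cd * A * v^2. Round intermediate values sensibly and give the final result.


v^2 = 12.09^2 = 146.1681
Fd = 0.5 * 1.225 * 0.81 * 0.317 * 146.1681
= 22.988 N

22.988 N


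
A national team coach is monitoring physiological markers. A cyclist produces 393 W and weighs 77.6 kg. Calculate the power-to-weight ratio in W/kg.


P/W = power / mass
= 393 / 77.6
= 5.064 W/kg

5.064 W/kg


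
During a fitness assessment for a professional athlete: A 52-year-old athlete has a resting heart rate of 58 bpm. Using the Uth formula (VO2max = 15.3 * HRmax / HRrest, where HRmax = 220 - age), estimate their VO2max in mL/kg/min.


HRmax = 220 - 52 = 168 bpm
Ratio = HRmax / HRrest = 168 / 58 = 2.8966
VO2max = 15.3 * 2.8966 = 44.32 mL/kg/min

44.32 mL/kg/min


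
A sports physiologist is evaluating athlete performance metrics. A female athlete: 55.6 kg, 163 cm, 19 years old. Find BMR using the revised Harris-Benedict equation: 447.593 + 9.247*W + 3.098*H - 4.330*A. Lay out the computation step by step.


Intercept = 447.593
Weight contribution = 9.247 * 55.6 = 514.1332
Height contribution = 3.098 * 163 = 504.974
Age contribution = 4.33 * 19 = 82.27
BMR = 447.593 + 514.1332 + 504.974 - 82.27
= 1384.43 kcal/day

1384.43 kcal/day


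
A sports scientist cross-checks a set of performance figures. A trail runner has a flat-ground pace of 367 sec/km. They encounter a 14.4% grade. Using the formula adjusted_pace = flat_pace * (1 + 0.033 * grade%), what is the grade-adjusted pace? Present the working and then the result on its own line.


Grade factor = 1 + 0.033 * 14.4 = 1.4752
Adjusted = 367 * 1.4752 = 541.4 sec/km

541.4 s/km


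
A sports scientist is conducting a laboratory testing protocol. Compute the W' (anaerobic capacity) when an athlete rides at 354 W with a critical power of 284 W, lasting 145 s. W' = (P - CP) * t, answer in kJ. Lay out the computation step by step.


Above-CP power = 70 W
Duration = 145 s
W' = 70 * 145 = 10150 J
Convert: 10150 / 1000 = 10.15 kJ

10.15 kJ


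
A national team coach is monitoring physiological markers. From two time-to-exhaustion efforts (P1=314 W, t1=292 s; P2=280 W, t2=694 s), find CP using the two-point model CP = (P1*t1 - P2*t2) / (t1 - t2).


Work in trial 1 = 91688 J
Work in trial 2 = 194320 J
Delta work = -102632 J
Delta time = -402 s
CP = -102632 / -402 = 255.3 W

255.3 W


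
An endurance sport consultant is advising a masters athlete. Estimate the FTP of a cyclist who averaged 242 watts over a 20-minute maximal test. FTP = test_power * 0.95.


FTP = 242 * 0.95 = 229.9 W

229.9 W


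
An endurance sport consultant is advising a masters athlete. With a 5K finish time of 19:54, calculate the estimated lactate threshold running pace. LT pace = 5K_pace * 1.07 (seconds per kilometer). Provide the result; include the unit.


Race duration = 1194 s for 5 km
Average pace = 1194 / 5 = 238.8 s/km
LT pace = 238.8 * 1.07
= 255.52 s/km

255.52 s/km


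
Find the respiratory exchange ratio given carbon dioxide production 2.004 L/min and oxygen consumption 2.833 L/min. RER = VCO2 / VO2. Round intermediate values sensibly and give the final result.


VCO2 = 2.004 L/min
VO2 = 2.833 L/min
RER = 2.004 / 2.833 = 0.7074

0.7074


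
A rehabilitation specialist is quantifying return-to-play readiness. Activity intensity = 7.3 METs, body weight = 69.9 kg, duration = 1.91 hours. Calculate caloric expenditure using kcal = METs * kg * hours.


kcal = 7.3 * 69.9 * 1.91
= 510.27 * 1.91
= 974.62 kcal

974.62 kcal


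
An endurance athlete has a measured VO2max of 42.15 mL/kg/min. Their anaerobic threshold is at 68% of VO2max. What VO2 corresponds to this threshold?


Anaerobic threshold VO2 = VO2max * 68%
= 42.15 * 0.68
= 28.66 mL/kg/min

28.66 mL/kg/min


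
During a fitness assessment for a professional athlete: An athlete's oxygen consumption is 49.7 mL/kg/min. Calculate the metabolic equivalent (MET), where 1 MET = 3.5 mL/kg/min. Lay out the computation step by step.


MET = VO2 / 3.5
= 49.7 / 3.5
= 14.2 METs

14.2 METs


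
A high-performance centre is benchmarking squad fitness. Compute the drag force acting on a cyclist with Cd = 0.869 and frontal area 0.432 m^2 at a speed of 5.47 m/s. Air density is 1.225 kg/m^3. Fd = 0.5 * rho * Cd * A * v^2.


Step 1: v^2 = 29.9209
Step 2: Fd = 0.5 * 1.225 * 0.869 * 0.432 * 29.9209
= 6.88 N

6.88 N


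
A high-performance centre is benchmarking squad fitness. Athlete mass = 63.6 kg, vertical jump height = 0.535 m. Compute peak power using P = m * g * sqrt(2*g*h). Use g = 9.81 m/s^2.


sqrt(2 * 9.81 * 0.535) = sqrt(10.4967) = 3.239861 m/s
P = 63.6 * 9.81 * 3.239861
= 2021.4 W

2021.4 W


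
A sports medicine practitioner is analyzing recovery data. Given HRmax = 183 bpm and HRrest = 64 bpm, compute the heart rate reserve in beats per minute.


Heart rate reserve = maximum HR minus resting HR
HRR = 183 - 64 = 119 bpm

119 bpm


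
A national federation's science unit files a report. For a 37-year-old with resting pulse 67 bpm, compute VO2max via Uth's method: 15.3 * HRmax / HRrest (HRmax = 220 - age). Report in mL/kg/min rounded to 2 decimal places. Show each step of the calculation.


Step 1: HRmax = 220 - 37 = 183 bpm
Step 2: Ratio = 183 / 67 = 2.7313
Step 3: VO2max = 15.3 * 2.7313 = 41.79 mL/kg/min

41.79 mL/kg/min


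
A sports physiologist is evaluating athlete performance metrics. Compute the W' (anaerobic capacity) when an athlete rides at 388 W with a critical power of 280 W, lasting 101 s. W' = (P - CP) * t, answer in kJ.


Above-CP power = 108 W
Duration = 101 s
W' = 108 * 101 = 10908 J
Convert: 10908 / 1000 = 10.908 kJ

10.908 kJ


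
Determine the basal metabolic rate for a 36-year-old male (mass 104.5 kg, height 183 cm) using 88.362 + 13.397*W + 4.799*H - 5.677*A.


BMR = 88.362 + 13.397*104.5 + 4.799*183 - 5.677*36
= 2162.19 kcal/day

2162.19 kcal/day


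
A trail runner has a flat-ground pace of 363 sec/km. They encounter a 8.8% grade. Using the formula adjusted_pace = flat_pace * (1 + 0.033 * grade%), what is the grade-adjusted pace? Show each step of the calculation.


Grade factor = 1 + 0.033 * 8.8 = 1.2904
Adjusted = 363 * 1.2904 = 468.42 sec/km

468.42 s/km


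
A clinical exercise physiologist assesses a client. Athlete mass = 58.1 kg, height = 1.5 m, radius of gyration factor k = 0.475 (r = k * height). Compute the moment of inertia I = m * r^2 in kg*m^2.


r = k * height = 0.475 * 1.5 = 0.7125 m
r^2 = 0.7125^2 = 0.507656
I = 58.1 * 0.507656 = 29.495 kg*m^2

29.495 kg*m^2


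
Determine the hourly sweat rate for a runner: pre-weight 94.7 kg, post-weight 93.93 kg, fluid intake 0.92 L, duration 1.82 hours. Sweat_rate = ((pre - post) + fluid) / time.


Mass lost = 94.7 - 93.93 = 0.77 kg
Add fluid consumed: 0.77 + 0.92 = 1.69 L total sweat
Sweat rate = 1.69 / 1.82 = 0.929 L/h

0.929 L/h


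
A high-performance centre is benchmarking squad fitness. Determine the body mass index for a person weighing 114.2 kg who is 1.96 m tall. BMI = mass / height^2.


BMI = mass / height^2
= 114.2 / 1.96^2
= 114.2 / 3.8416
= 29.73 kg/m^2

29.73 kg/m^2


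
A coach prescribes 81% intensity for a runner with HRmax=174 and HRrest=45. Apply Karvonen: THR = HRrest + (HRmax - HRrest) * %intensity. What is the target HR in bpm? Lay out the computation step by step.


Heart rate reserve = 174 - 45 = 129
Intensity fraction = 81 / 100 = 0.81
THR = 45 + 129 * 0.81 = 149.49 bpm

149.49 bpm


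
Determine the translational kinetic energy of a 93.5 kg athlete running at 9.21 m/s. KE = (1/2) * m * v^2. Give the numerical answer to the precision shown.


KE = 0.5 * m * v^2
= 0.5 * 93.5 * 9.21^2
= 0.5 * 93.5 * 84.8241
= 3965.53 J

3965.53 J


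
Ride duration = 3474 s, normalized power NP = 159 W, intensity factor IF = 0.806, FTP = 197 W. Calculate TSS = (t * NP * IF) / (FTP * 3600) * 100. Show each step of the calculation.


Numerator = 3474 * 159 * 0.806 = 445206.996
Denominator = 197 * 3600 = 709200
TSS = 445206.996 / 709200 * 100
= 62.78

62.78 TSS


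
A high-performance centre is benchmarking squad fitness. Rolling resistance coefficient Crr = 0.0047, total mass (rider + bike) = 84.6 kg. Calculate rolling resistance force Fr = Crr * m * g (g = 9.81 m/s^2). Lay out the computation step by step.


Fr = Crr * m * g
= 0.0047 * 84.6 * 9.81
= 3.901 N

3.901 N


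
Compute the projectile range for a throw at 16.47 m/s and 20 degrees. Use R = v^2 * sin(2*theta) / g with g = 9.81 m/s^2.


Two times the angle = 40 degrees
sin(40) = 0.642788
R = 271.2609 * 0.642788 / 9.81 = 17.774 m

17.774 m


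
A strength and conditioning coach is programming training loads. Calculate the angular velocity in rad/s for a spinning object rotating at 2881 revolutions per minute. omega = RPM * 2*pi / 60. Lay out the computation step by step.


omega = RPM * 2*pi / 60
= 2881 * 6.28318531 / 60
= 301.698 rad/s

301.698 rad/s


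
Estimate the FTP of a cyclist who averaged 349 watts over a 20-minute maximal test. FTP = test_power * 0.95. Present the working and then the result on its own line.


FTP = 349 * 0.95 = 331.55 W

331.55 W


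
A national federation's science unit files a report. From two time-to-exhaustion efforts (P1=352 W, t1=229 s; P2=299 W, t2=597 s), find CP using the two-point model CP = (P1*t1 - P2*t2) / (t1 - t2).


Work in trial 1 = 80608 J
Work in trial 2 = 178503 J
Delta work = -97895 J
Delta time = -368 s
CP = -97895 / -368 = 266.02 W

266.02 W


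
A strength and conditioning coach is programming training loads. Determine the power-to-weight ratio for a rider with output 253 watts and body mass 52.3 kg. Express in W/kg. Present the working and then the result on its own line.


P/W = 253 / 52.3 = 4.837 W/kg

4.837 W/kg


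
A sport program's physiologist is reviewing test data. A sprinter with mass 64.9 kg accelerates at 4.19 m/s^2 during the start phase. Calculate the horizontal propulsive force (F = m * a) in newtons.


F = m * a
= 64.9 * 4.19
= 271.93 N

271.93 N


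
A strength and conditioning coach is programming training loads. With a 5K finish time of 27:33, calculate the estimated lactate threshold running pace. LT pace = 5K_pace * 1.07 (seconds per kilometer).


Race duration = 1653 s for 5 km
Average pace = 1653 / 5 = 330.6 s/km
LT pace = 330.6 * 1.07
= 353.74 s/km

353.74 s/km


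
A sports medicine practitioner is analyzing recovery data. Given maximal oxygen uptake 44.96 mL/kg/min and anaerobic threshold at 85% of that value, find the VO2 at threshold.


Percentage as decimal = 0.85
VO2 at AT = 44.96 * 0.85 = 38.22 mL/kg/min

38.22 mL/kg/min


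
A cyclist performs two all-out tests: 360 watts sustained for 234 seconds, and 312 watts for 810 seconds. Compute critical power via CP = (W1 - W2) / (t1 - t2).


W1 = P1 * t1 = 360 * 234 = 84240 J
W2 = P2 * t2 = 312 * 810 = 252720 J
CP = (84240 - 252720) / (234 - 810)
= 292.5 W

292.5 W


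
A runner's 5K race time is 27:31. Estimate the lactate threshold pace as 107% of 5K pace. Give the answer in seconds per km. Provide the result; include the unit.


Total race time = 27*60 + 31 = 1651 seconds
5K pace = 1651 / 5 = 330.2 sec/km
LT pace = 330.2 * 1.07 = 353.31 sec/km

353.31 s/km


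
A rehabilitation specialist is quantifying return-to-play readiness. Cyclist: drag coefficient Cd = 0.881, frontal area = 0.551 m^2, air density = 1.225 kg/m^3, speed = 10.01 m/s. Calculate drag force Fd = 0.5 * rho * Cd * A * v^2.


v^2 = 10.01^2 = 100.2001
Fd = 0.5 * 1.225 * 0.881 * 0.551 * 100.2001
= 29.792 N

29.792 N


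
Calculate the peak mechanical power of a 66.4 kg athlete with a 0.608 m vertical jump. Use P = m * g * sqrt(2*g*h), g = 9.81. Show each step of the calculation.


First, sqrt(2gh) = sqrt(2 * 9.81 * 0.608)
= sqrt(11.92896) = 3.453833 m/s
Power = 66.4 * 9.81 * 3.453833 = 2249.77 W

2249.77 W


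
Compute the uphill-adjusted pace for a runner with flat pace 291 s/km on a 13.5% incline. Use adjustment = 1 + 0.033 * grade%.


Adjustment factor = 1 + 0.033 * 13.5 = 1.4455
Grade-adjusted pace = 291 * 1.4455 = 420.64 s/km

420.64 s/km


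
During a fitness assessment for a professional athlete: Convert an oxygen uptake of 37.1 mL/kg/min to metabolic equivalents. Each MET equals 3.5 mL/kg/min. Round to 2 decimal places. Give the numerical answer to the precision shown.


One MET = 3.5 mL/kg/min
Number of METs = 37.1 / 3.5
= 10.6 METs

10.6 METs


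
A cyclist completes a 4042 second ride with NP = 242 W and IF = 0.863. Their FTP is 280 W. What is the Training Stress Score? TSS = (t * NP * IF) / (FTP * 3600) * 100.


t * NP * IF = 4042 * 242 * 0.863 = 844155.532
FTP * 3600 = 1008000
TSS = (844155.532 / 1008000) * 100 = 83.75

83.75 TSS


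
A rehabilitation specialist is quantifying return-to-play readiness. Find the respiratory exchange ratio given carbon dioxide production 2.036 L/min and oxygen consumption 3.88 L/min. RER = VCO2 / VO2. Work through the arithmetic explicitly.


VCO2 = 2.036 L/min
VO2 = 3.88 L/min
RER = 2.036 / 3.88 = 0.5247

0.5247


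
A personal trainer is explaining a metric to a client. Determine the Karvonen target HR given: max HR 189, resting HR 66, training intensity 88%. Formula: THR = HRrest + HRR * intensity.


HRR = HRmax - HRrest = 189 - 66 = 123
THR = 66 + 123 * 0.88
= 174.24 bpm

174.24 bpm


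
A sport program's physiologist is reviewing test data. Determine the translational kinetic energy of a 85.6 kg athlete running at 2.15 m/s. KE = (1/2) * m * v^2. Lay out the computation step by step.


KE = 0.5 * m * v^2
= 0.5 * 85.6 * 2.15^2
= 0.5 * 85.6 * 4.6225
= 197.84 J

197.84 J


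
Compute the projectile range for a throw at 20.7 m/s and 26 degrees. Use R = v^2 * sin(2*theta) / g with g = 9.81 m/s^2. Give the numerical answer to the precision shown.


Two times the angle = 52 degrees
sin(52) = 0.788011
R = 428.49 * 0.788011 / 9.81 = 34.419 m

34.419 m


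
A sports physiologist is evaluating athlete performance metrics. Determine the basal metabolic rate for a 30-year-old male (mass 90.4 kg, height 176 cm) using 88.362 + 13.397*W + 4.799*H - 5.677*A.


BMR = 88.362 + 13.397*90.4 + 4.799*176 - 5.677*30
= 1973.76 kcal/day

1973.76 kcal/day


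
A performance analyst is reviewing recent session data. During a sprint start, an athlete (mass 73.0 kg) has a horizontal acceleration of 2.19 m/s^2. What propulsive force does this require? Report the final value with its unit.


Propulsive force = mass * acceleration
= 73.0 kg * 2.19 m/s^2
= 159.87 N

159.87 N


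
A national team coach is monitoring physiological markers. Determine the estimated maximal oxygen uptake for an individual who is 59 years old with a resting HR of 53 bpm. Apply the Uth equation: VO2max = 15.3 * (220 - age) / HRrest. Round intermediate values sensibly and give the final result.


HRmax = 220 - 59 = 161
VO2max = 15.3 * (161 / 53)
= 15.3 * 3.0377
= 46.48 mL/kg/min

46.48 mL/kg/min


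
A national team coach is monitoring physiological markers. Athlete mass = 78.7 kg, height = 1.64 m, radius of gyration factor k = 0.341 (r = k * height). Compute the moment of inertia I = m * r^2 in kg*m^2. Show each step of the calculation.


r = k * height = 0.341 * 1.64 = 0.55924 m
r^2 = 0.55924^2 = 0.312749
I = 78.7 * 0.312749 = 24.613 kg*m^2

24.613 kg*m^2


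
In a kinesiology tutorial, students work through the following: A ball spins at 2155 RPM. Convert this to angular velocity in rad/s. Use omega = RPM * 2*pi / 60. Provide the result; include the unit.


omega = 2155 * 2 * pi / 60
= 2155 * 6.28318531 / 60
= 13540.264 / 60
= 225.671 rad/s

225.671 rad/s


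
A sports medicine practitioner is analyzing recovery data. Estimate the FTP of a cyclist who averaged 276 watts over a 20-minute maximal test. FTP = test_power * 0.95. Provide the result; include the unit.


FTP = 276 * 0.95 = 262.2 W

262.2 W


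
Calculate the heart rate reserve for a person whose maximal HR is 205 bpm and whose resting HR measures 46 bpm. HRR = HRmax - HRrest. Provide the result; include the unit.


HRmax = 205 bpm
HRrest = 46 bpm
HRR = 205 - 46 = 159 bpm

159 bpm


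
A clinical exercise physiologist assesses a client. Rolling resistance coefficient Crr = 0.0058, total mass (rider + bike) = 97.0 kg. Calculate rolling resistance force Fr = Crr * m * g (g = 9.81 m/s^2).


Fr = Crr * m * g
= 0.0058 * 97.0 * 9.81
= 5.519 N

5.519 N


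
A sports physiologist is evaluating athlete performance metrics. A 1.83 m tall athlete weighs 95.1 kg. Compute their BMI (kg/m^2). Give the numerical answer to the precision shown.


height^2 = 3.3489 m^2
BMI = 95.1 / 3.3489 = 28.4 kg/m^2

28.4 kg/m^2


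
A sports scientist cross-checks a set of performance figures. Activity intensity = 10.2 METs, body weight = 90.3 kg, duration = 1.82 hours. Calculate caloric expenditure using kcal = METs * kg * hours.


kcal = 10.2 * 90.3 * 1.82
= 921.06 * 1.82
= 1676.33 kcal

1676.33 kcal


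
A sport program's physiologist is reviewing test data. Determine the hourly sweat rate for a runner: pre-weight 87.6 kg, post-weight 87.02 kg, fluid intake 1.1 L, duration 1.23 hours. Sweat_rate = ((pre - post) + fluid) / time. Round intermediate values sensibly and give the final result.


Mass lost = 87.6 - 87.02 = 0.58 kg
Add fluid consumed: 0.58 + 1.1 = 1.68 L total sweat
Sweat rate = 1.68 / 1.23 = 1.366 L/h

1.366 L/h


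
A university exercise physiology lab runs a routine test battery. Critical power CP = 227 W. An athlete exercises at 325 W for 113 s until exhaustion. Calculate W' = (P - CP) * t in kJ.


P - CP = 325 - 227 = 98 W
W' = 98 * 113 = 11074 J
= 11074 / 1000 = 11.074 kJ

11.074 kJ


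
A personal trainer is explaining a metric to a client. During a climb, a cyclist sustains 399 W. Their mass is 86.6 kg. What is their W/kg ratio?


Power-to-weight = 399 W / 86.6 kg
= 4.607 W/kg

4.607 W/kg


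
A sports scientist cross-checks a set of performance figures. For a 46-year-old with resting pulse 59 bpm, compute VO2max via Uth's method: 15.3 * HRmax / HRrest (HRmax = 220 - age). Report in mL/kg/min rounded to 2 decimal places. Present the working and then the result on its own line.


Step 1: HRmax = 220 - 46 = 174 bpm
Step 2: Ratio = 174 / 59 = 2.9492
Step 3: VO2max = 15.3 * 2.9492 = 45.12 mL/kg/min

45.12 mL/kg/min


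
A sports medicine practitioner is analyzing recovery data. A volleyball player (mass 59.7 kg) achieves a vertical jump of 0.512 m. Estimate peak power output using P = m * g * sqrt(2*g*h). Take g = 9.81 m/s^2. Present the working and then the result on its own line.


2 * g * h = 2 * 9.81 * 0.512 = 10.04544
sqrt(10.04544) = 3.169454 m/s
P = 59.7 * 9.81 * 3.169454 = 1856.21 W

1856.21 W


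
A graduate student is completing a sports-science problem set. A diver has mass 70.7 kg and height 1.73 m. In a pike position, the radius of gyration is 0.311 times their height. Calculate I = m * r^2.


r = 0.311 * 1.73 = 0.53803 m
I = m * r^2 = 70.7 * 0.289476 = 20.466 kg*m^2

20.466 kg*m^2


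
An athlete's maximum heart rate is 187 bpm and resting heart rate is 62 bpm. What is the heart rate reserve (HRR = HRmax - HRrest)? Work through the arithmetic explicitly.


HRR = HRmax - HRrest
= 187 - 62
= 125 bpm

125 bpm


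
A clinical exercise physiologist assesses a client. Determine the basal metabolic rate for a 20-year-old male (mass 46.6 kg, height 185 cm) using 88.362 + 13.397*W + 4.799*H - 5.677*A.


BMR = 88.362 + 13.397*46.6 + 4.799*185 - 5.677*20
= 1486.94 kcal/day

1486.94 kcal/day


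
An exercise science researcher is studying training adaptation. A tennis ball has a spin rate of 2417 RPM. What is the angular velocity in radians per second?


Convert RPM to rad/s: multiply by 2*pi and divide by 60
omega = 2417 * 2 * pi / 60
= 253.108 rad/s

253.108 rad/s


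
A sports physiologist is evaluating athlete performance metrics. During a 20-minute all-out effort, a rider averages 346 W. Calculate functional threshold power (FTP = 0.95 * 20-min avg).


FTP = 0.95 * 346
= 328.7 W

328.7 W


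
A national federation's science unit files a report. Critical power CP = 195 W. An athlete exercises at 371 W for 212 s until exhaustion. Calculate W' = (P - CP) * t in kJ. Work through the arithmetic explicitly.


P - CP = 371 - 195 = 176 W
W' = 176 * 212 = 37312 J
= 37312 / 1000 = 37.312 kJ

37.312 kJ


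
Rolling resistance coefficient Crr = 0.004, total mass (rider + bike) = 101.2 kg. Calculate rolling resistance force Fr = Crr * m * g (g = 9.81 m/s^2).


Fr = Crr * m * g
= 0.004 * 101.2 * 9.81
= 3.971 N

3.971 N


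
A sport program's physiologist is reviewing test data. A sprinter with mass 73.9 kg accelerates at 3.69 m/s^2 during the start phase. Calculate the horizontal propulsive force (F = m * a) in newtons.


F = m * a
= 73.9 * 3.69
= 272.69 N

272.69 N


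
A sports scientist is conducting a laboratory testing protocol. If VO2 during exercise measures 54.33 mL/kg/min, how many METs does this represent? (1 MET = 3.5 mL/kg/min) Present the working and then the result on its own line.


METs = VO2 / 3.5 = 54.33 / 3.5 = 15.52

15.52 METs


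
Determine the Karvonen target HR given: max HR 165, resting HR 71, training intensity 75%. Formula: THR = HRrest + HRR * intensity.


HRR = HRmax - HRrest = 165 - 71 = 94
THR = 71 + 94 * 0.75
= 141.5 bpm

141.5 bpm


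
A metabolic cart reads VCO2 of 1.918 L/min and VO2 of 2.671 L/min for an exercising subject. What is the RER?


RER = VCO2 / VO2 = 1.918 / 2.671 = 0.7181

0.7181


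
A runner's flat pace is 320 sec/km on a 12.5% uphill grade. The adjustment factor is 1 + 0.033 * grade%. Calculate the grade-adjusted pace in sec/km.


Factor = 1 + 0.033 * 12.5 = 1.4125
Adjusted pace = 320 * 1.4125
= 452.0 sec/km

452.0 s/km


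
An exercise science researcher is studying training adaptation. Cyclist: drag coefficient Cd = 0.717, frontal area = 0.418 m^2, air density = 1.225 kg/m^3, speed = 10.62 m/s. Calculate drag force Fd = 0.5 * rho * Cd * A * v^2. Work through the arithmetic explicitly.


v^2 = 10.62^2 = 112.7844
Fd = 0.5 * 1.225 * 0.717 * 0.418 * 112.7844
= 20.704 N

20.704 N


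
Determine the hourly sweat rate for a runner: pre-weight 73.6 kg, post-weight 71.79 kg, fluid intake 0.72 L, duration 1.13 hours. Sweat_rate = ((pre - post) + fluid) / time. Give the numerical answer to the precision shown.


Mass lost = 73.6 - 71.79 = 1.81 kg
Add fluid consumed: 1.81 + 0.72 = 2.53 L total sweat
Sweat rate = 2.53 / 1.13 = 2.239 L/h

2.239 L/h


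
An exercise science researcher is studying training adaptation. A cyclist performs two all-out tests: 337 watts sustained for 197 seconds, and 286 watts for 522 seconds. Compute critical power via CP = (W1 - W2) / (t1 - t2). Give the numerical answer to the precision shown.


W1 = P1 * t1 = 337 * 197 = 66389 J
W2 = P2 * t2 = 286 * 522 = 149292 J
CP = (66389 - 149292) / (197 - 522)
= 255.09 W

255.09 W


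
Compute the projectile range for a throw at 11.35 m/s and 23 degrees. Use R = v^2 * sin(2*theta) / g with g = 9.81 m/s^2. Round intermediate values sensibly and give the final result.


Two times the angle = 46 degrees
sin(46) = 0.71934
R = 128.8225 * 0.71934 / 9.81 = 9.446 m

9.446 m


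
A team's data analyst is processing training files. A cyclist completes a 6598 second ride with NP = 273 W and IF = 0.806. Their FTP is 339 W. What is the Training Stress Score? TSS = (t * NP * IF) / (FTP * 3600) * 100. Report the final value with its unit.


t * NP * IF = 6598 * 273 * 0.806 = 1451810.724
FTP * 3600 = 1220400
TSS = (1451810.724 / 1220400) * 100 = 118.96

118.96 TSS


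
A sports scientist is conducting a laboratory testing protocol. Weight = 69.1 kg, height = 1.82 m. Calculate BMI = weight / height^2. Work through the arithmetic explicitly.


height^2 = 1.82^2 = 3.3124
BMI = 69.1 / 3.3124 = 20.86 kg/m^2

20.86 kg/m^2


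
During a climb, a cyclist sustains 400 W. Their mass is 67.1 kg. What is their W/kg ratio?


Power-to-weight = 400 W / 67.1 kg
= 5.961 W/kg

5.961 W/kg


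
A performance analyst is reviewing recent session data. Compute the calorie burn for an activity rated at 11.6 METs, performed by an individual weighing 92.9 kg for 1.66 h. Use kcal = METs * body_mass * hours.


Product of METs and mass = 11.6 * 92.9 = 1077.64
Total kcal = 1077.64 * 1.66 = 1788.88 kcal

1788.88 kcal


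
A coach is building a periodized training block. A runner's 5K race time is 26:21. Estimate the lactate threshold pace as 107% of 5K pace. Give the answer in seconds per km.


Total race time = 26*60 + 21 = 1581 seconds
5K pace = 1581 / 5 = 316.2 sec/km
LT pace = 316.2 * 1.07 = 338.33 sec/km

338.33 s/km


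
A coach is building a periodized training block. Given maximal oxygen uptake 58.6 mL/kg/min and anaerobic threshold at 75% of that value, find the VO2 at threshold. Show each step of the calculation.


Percentage as decimal = 0.75
VO2 at AT = 58.6 * 0.75 = 43.95 mL/kg/min

43.95 mL/kg/min


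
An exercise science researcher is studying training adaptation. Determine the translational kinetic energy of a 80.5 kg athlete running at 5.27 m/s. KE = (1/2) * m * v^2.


KE = 0.5 * m * v^2
= 0.5 * 80.5 * 5.27^2
= 0.5 * 80.5 * 27.7729
= 1117.86 J

1117.86 J


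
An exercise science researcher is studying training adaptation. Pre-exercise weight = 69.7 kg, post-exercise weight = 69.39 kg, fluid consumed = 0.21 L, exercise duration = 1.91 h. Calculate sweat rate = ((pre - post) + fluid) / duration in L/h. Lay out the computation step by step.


Weight loss = 69.7 - 69.39 = 0.31 kg (approx L)
Total sweat = 0.31 + 0.21 = 0.52 L
Sweat rate = 0.52 / 1.91 = 0.272 L/h

0.272 L/h


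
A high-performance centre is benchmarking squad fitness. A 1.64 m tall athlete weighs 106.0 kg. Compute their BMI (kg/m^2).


height^2 = 2.6896 m^2
BMI = 106.0 / 2.6896 = 39.41 kg/m^2

39.41 kg/m^2


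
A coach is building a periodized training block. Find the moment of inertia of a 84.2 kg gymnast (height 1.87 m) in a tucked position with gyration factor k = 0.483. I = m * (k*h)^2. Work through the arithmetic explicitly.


Radius of gyration = 0.483 * 1.87 = 0.90321 m
I = 84.2 * 0.90321^2
= 84.2 * 0.815788
= 68.689 kg*m^2

68.689 kg*m^2


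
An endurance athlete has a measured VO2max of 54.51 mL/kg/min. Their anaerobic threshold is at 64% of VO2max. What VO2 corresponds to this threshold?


Anaerobic threshold VO2 = VO2max * 64%
= 54.51 * 0.64
= 34.89 mL/kg/min

34.89 mL/kg/min


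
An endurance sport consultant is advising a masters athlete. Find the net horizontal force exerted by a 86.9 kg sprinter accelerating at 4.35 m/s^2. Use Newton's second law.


Newton's second law: F = m * a
F = 86.9 * 4.35 = 378.02 N

378.02 N


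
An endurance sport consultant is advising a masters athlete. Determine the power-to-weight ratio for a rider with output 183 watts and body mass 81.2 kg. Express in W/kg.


P/W = 183 / 81.2 = 2.254 W/kg

2.254 W/kg


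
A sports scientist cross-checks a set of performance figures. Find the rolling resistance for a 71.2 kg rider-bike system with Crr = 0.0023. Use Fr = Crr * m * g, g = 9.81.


m * g = 71.2 * 9.81 = 698.472 N
Fr = 0.0023 * 698.472 = 1.606 N

1.606 N


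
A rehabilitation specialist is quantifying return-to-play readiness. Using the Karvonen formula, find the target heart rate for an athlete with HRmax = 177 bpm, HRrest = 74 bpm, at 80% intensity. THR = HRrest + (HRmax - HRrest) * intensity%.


HRR = 177 - 74 = 103
THR = 74 + 103 * 0.8
= 74 + 82.4
= 156.4 bpm

156.4 bpm


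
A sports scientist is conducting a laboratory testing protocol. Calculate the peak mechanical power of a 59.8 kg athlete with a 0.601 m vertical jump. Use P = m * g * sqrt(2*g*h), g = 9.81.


First, sqrt(2gh) = sqrt(2 * 9.81 * 0.601)
= sqrt(11.79162) = 3.433893 m/s
Power = 59.8 * 9.81 * 3.433893 = 2014.45 W

2014.45 W


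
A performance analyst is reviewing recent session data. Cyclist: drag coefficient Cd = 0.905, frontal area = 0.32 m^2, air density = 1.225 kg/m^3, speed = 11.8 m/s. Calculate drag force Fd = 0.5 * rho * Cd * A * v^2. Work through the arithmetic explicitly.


v^2 = 11.8^2 = 139.24
Fd = 0.5 * 1.225 * 0.905 * 0.32 * 139.24
= 24.698 N

24.698 N


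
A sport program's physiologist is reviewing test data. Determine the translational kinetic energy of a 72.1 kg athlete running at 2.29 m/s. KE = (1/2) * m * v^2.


KE = 0.5 * m * v^2
= 0.5 * 72.1 * 2.29^2
= 0.5 * 72.1 * 5.2441
= 189.05 J

189.05 J


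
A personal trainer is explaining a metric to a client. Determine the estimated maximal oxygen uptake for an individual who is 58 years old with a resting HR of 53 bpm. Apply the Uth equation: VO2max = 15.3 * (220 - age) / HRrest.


HRmax = 220 - 58 = 162
VO2max = 15.3 * (162 / 53)
= 15.3 * 3.0566
= 46.77 mL/kg/min

46.77 mL/kg/min


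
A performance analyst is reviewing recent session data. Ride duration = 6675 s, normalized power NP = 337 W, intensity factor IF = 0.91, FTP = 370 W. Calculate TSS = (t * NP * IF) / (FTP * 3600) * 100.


Numerator = 6675 * 337 * 0.91 = 2047022.25
Denominator = 370 * 3600 = 1332000
TSS = 2047022.25 / 1332000 * 100
= 153.68

153.68 TSS


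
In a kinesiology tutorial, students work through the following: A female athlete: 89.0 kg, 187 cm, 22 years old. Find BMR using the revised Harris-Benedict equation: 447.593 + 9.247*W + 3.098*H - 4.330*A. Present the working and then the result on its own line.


Intercept = 447.593
Weight contribution = 9.247 * 89.0 = 822.983
Height contribution = 3.098 * 187 = 579.326
Age contribution = 4.33 * 22 = 95.26
BMR = 447.593 + 822.983 + 579.326 - 95.26
= 1754.64 kcal/day

1754.64 kcal/day


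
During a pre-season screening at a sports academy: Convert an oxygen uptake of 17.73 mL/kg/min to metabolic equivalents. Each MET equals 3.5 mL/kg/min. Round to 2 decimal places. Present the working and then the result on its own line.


One MET = 3.5 mL/kg/min
Number of METs = 17.73 / 3.5
= 5.07 METs

5.07 METs


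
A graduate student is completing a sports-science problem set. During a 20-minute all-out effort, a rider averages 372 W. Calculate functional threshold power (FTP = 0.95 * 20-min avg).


FTP = 0.95 * 372
= 353.4 W

353.4 W


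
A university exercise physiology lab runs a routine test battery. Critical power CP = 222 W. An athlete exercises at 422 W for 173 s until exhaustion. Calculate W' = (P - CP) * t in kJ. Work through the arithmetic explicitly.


P - CP = 422 - 222 = 200 W
W' = 200 * 173 = 34600 J
= 34600 / 1000 = 34.6 kJ

34.6 kJ


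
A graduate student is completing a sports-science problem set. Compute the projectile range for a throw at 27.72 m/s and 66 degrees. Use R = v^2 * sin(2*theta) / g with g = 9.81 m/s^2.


Two times the angle = 132 degrees
sin(132) = 0.743145
R = 768.3984 * 0.743145 / 9.81 = 58.209 m

58.209 m


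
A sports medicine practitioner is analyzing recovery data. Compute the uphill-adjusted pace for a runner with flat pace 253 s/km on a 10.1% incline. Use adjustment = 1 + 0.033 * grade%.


Adjustment factor = 1 + 0.033 * 10.1 = 1.3333
Grade-adjusted pace = 253 * 1.3333 = 337.32 s/km

337.32 s/km


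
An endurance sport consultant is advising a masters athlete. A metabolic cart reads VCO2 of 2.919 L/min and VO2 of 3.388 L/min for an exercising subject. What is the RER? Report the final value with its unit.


RER = VCO2 / VO2 = 2.919 / 3.388 = 0.8616

0.8616


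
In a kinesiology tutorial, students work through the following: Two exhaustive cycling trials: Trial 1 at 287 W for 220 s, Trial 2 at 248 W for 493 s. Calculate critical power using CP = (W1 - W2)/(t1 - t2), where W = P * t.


W1 = 287 * 220 = 63140 J
W2 = 248 * 493 = 122264 J
CP = (63140 - 122264) / (220 - 493)
= -59124 / -273
= 216.57 W

216.57 W


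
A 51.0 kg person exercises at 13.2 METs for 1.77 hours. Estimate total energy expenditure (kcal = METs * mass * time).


Energy = METs * mass(kg) * time(h)
= 13.2 * 51.0 * 1.77
= 1191.56 kcal

1191.56 kcal


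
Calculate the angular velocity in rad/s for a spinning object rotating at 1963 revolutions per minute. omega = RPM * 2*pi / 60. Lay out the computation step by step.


omega = RPM * 2*pi / 60
= 1963 * 6.28318531 / 60
= 205.565 rad/s

205.565 rad/s


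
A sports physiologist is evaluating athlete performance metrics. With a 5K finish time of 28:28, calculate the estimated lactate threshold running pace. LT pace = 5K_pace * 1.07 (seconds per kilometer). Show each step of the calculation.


Race duration = 1708 s for 5 km
Average pace = 1708 / 5 = 341.6 s/km
LT pace = 341.6 * 1.07
= 365.51 s/km

365.51 s/km


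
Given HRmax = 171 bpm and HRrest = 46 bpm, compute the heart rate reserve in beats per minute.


Heart rate reserve = maximum HR minus resting HR
HRR = 171 - 46 = 125 bpm

125 bpm


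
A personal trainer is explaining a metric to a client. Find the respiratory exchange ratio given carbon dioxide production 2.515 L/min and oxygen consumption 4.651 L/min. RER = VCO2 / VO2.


VCO2 = 2.515 L/min
VO2 = 4.651 L/min
RER = 2.515 / 4.651 = 0.5407

0.5407


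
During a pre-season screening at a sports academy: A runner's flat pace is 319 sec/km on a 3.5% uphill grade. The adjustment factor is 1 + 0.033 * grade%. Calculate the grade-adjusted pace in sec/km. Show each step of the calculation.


Factor = 1 + 0.033 * 3.5 = 1.1155
Adjusted pace = 319 * 1.1155
= 355.84 sec/km

355.84 s/km


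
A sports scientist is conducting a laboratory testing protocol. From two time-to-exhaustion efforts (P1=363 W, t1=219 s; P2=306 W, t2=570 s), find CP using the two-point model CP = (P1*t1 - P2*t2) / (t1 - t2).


Work in trial 1 = 79497 J
Work in trial 2 = 174420 J
Delta work = -94923 J
Delta time = -351 s
CP = -94923 / -351 = 270.44 W

270.44 W


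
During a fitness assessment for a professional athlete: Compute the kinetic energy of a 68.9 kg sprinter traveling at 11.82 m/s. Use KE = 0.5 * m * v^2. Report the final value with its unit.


Velocity squared = 139.7124
KE = 0.5 * 68.9 * 139.7124 = 4813.09 J

4813.09 J


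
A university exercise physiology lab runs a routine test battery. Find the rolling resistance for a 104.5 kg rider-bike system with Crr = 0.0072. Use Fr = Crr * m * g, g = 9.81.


m * g = 104.5 * 9.81 = 1025.145 N
Fr = 0.0072 * 1025.145 = 7.381 N

7.381 N


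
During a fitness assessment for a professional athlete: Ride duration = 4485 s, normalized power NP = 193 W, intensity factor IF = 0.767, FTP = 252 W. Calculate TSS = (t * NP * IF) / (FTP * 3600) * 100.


Numerator = 4485 * 193 * 0.767 = 663919.035
Denominator = 252 * 3600 = 907200
TSS = 663919.035 / 907200 * 100
= 73.18

73.18 TSS


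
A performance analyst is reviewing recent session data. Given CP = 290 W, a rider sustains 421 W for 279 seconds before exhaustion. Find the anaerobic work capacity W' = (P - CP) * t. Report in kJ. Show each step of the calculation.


Excess power = 421 - 290 = 131 W
Work above CP = 131 * 279 = 36549 J
W' = 36.549 kJ

36.549 kJ
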